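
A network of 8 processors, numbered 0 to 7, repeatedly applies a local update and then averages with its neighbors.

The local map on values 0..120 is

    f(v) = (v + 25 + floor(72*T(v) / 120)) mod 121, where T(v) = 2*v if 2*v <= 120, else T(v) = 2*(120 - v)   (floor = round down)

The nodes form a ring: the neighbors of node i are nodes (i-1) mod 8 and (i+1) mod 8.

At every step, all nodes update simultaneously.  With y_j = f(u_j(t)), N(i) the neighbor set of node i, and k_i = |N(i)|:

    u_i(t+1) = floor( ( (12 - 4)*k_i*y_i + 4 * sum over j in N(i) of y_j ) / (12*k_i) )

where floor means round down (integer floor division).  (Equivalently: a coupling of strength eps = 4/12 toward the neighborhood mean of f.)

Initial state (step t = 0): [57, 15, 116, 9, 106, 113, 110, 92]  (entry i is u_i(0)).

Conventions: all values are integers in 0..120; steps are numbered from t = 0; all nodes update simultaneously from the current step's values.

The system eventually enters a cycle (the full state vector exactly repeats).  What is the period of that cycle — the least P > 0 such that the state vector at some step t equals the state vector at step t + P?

Answer: 6
Key observation: The state at step 11, [44, 86, 75, 39, 29, 29, 30, 31], reappears at step 17 — and no state repeats earlier — so the cycle the system enters has period 6.

Derivation:
t=0: [57, 15, 116, 9, 106, 113, 110, 92]
t=1: [33, 47, 33, 37, 28, 25, 26, 28]
t=2: [80, 37, 83, 101, 88, 81, 82, 87]
t=3: [44, 81, 42, 28, 29, 30, 30, 30]
t=4: [20, 40, 97, 91, 88, 90, 91, 75]
t=5: [70, 91, 42, 29, 29, 29, 29, 38]
t=6: [45, 44, 97, 92, 88, 88, 91, 92]
t=7: [6, 5, 23, 29, 29, 29, 29, 24]
t=8: [44, 42, 70, 85, 88, 88, 86, 72]
t=9: [25, 83, 47, 31, 30, 30, 30, 27]
t=10: [72, 35, 25, 78, 91, 91, 89, 84]
t=11: [44, 86, 75, 39, 29, 29, 30, 31]
t=12: [20, 25, 45, 93, 91, 88, 90, 77]
t=13: [64, 65, 20, 24, 29, 29, 30, 37]
t=14: [46, 40, 64, 77, 86, 88, 93, 91]
t=15: [27, 82, 47, 32, 30, 29, 29, 25]
t=16: [74, 35, 25, 79, 91, 88, 86, 82]
t=17: [44, 86, 75, 39, 29, 29, 30, 31]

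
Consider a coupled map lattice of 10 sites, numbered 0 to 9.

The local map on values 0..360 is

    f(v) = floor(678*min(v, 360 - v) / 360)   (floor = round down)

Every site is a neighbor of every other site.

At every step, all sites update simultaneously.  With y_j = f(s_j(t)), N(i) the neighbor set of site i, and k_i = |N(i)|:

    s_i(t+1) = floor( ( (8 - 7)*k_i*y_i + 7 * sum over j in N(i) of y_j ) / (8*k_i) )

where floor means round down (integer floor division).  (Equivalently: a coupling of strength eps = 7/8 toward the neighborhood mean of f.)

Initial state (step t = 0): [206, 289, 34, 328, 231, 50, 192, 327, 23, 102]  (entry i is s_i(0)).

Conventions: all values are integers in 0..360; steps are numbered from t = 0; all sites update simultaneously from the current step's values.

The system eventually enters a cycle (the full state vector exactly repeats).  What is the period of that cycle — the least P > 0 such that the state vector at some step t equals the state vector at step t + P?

Simulating step by step:
t=0: [206, 289, 34, 328, 231, 50, 192, 327, 23, 102]
t=1: [153, 149, 147, 147, 152, 148, 154, 147, 146, 150]
t=2: [280, 280, 280, 280, 280, 280, 280, 280, 280, 280]
t=3: [150, 150, 150, 150, 150, 150, 150, 150, 150, 150]
t=4: [282, 282, 282, 282, 282, 282, 282, 282, 282, 282]
t=5: [146, 146, 146, 146, 146, 146, 146, 146, 146, 146]
t=6: [274, 274, 274, 274, 274, 274, 274, 274, 274, 274]
t=7: [161, 161, 161, 161, 161, 161, 161, 161, 161, 161]
t=8: [303, 303, 303, 303, 303, 303, 303, 303, 303, 303]
t=9: [107, 107, 107, 107, 107, 107, 107, 107, 107, 107]
t=10: [201, 201, 201, 201, 201, 201, 201, 201, 201, 201]
t=11: [299, 299, 299, 299, 299, 299, 299, 299, 299, 299]
t=12: [114, 114, 114, 114, 114, 114, 114, 114, 114, 114]
t=13: [214, 214, 214, 214, 214, 214, 214, 214, 214, 214]
t=14: [274, 274, 274, 274, 274, 274, 274, 274, 274, 274]

Answer: 8
Key observation: The state at step 6, [274, 274, 274, 274, 274, 274, 274, 274, 274, 274], reappears at step 14 — and no state repeats earlier — so the cycle the system enters has period 8.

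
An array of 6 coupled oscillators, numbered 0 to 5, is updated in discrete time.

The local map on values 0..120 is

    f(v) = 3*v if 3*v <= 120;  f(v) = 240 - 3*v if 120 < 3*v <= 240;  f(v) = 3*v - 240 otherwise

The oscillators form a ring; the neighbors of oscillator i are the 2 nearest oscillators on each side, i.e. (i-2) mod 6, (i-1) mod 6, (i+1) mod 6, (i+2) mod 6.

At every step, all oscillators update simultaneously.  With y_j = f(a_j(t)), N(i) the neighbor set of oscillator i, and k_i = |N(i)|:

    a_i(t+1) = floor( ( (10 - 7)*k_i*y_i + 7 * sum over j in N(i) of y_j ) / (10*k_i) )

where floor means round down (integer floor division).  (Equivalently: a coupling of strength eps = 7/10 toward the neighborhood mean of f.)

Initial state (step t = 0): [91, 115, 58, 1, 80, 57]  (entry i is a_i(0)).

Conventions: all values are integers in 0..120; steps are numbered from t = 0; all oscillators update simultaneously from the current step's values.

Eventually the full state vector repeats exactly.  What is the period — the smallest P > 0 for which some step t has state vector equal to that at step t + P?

Simulating step by step:
t=0: [91, 115, 58, 1, 80, 57]
t=1: [51, 61, 44, 42, 29, 45]
t=2: [88, 89, 92, 96, 98, 91]
t=3: [33, 32, 37, 40, 40, 36]
t=4: [105, 105, 109, 112, 112, 108]
t=5: [82, 82, 85, 88, 88, 85]
t=6: [12, 12, 15, 17, 17, 15]
t=7: [41, 41, 43, 46, 46, 43]
t=8: [112, 112, 109, 107, 107, 109]
t=9: [90, 90, 88, 85, 85, 88]
t=10: [25, 25, 22, 20, 20, 22]
t=11: [69, 69, 67, 64, 64, 67]
t=12: [37, 37, 40, 42, 42, 40]
t=13: [114, 114, 114, 115, 115, 114]
t=14: [102, 102, 103, 103, 103, 103]
t=15: [67, 67, 67, 68, 68, 67]
t=16: [38, 38, 37, 37, 37, 37]
t=17: [112, 112, 112, 111, 111, 112]
t=18: [95, 95, 94, 94, 94, 94]
t=19: [43, 43, 43, 42, 42, 43]
t=20: [111, 111, 112, 112, 112, 112]
t=21: [94, 94, 94, 95, 95, 94]
t=22: [42, 42, 43, 43, 43, 43]
t=23: [112, 112, 112, 111, 111, 112]

Answer: 6
Key observation: The state at step 17, [112, 112, 112, 111, 111, 112], reappears at step 23 — and no state repeats earlier — so the cycle the system enters has period 6.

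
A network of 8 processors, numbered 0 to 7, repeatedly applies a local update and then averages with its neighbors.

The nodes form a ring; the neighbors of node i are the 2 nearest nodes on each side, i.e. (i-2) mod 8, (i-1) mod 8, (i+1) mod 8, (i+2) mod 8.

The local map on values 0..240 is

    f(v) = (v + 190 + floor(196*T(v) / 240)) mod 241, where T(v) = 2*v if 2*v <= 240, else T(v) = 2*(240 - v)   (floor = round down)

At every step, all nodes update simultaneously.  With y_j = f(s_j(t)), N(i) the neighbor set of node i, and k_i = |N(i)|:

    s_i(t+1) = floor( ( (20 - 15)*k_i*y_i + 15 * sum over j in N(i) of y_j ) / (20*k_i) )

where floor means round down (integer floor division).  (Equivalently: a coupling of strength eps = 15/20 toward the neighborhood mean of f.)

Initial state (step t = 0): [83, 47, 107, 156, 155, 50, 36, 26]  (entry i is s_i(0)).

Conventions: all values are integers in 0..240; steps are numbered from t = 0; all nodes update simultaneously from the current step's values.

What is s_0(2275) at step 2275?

Answer: s_0(2275) = 208
Key observation: The state at step 25, [208, 208, 208, 208, 208, 208, 208, 208], reappears at step 27: the system is in a cycle of period 2 from step 25 on.  Therefore the state at step 2275 equals the state at step 25 + ((2275 - 25) mod 2) = 25, which is [208, 208, 208, 208, 208, 208, 208, 208].

Derivation:
t=0: [83, 47, 107, 156, 155, 50, 36, 26]
t=1: [109, 95, 102, 72, 66, 31, 60, 72]
t=2: [182, 186, 184, 141, 122, 102, 125, 141]
t=3: [145, 143, 146, 131, 93, 65, 93, 130]
t=4: [44, 11, 44, 65, 111, 108, 111, 66]
t=5: [91, 123, 91, 126, 78, 103, 78, 127]
t=6: [118, 83, 119, 114, 147, 120, 147, 114]
t=7: [42, 52, 42, 42, 12, 11, 12, 42]
t=8: [94, 65, 94, 124, 159, 159, 159, 124]
t=9: [157, 111, 157, 154, 190, 157, 190, 154]
t=10: [41, 0, 41, 41, 96, 83, 96, 41]
t=11: [108, 89, 108, 129, 140, 138, 140, 129]
t=12: [141, 139, 141, 86, 54, 13, 54, 86]
t=13: [56, 72, 56, 106, 116, 155, 116, 106]
t=14: [113, 156, 113, 103, 66, 90, 66, 103]
t=15: [66, 84, 66, 113, 130, 174, 130, 113]
t=16: [89, 90, 89, 102, 74, 65, 74, 102]
t=17: [182, 196, 182, 172, 160, 165, 160, 172]
t=18: [227, 225, 227, 229, 234, 235, 234, 229]
t=19: [195, 196, 195, 194, 193, 193, 193, 194]
t=20: [217, 217, 217, 217, 217, 218, 217, 217]
t=21: [203, 203, 203, 202, 202, 202, 202, 202]
t=22: [212, 212, 212, 212, 212, 213, 212, 212]
t=23: [206, 206, 206, 206, 206, 206, 206, 206]
t=24: [210, 210, 210, 210, 210, 210, 210, 210]
t=25: [208, 208, 208, 208, 208, 208, 208, 208]
t=26: [209, 209, 209, 209, 209, 209, 209, 209]
t=27: [208, 208, 208, 208, 208, 208, 208, 208]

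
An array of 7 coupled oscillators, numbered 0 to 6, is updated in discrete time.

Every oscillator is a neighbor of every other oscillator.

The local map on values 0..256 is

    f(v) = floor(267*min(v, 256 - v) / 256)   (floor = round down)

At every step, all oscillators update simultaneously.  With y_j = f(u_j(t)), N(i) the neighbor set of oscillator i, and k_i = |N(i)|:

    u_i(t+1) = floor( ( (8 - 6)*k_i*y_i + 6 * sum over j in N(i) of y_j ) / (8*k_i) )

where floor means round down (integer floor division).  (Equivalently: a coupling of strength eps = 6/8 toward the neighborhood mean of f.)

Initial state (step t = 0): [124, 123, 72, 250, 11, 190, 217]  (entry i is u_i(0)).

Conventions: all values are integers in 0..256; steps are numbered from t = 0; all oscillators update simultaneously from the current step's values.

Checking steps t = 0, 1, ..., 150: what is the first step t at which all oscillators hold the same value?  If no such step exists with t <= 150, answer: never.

Simulating step by step:
t=0: [124, 123, 72, 250, 11, 190, 217]  (not all equal)
t=1: [73, 73, 66, 57, 58, 65, 62]  (not all equal)
t=2: [68, 68, 67, 66, 66, 67, 66]  (not all equal)
t=3: [69, 69, 68, 68, 68, 68, 68]  (not all equal)
t=4: [70, 70, 70, 70, 70, 70, 70]  (all equal)

Answer: 4
Key observation: Synchronization is absorbing here: once all oscillators are equal they stay equal, and step 4 is the first all-equal step.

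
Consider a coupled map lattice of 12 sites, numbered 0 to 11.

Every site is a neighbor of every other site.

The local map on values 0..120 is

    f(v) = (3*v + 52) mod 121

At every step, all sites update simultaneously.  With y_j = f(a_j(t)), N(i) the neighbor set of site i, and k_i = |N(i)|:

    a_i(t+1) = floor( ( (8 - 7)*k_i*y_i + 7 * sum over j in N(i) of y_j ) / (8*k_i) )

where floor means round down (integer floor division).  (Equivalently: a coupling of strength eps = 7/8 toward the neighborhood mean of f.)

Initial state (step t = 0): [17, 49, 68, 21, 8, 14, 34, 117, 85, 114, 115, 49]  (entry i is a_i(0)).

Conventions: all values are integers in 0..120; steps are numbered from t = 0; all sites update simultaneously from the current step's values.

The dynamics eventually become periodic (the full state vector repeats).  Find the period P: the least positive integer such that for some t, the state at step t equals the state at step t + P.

Answer: 5
Key observation: The state at step 4, [101, 101, 101, 101, 101, 101, 101, 101, 101, 101, 101, 101], reappears at step 9 — and no state repeats earlier — so the cycle the system enters has period 5.

Derivation:
t=0: [17, 49, 68, 21, 8, 14, 34, 117, 85, 114, 115, 49]
t=1: [65, 64, 61, 65, 63, 64, 62, 62, 63, 61, 62, 64]
t=2: [66, 66, 71, 66, 71, 66, 71, 71, 71, 71, 71, 66]
t=3: [16, 16, 17, 16, 17, 16, 17, 17, 17, 17, 17, 16]
t=4: [101, 101, 101, 101, 101, 101, 101, 101, 101, 101, 101, 101]
t=5: [113, 113, 113, 113, 113, 113, 113, 113, 113, 113, 113, 113]
t=6: [28, 28, 28, 28, 28, 28, 28, 28, 28, 28, 28, 28]
t=7: [15, 15, 15, 15, 15, 15, 15, 15, 15, 15, 15, 15]
t=8: [97, 97, 97, 97, 97, 97, 97, 97, 97, 97, 97, 97]
t=9: [101, 101, 101, 101, 101, 101, 101, 101, 101, 101, 101, 101]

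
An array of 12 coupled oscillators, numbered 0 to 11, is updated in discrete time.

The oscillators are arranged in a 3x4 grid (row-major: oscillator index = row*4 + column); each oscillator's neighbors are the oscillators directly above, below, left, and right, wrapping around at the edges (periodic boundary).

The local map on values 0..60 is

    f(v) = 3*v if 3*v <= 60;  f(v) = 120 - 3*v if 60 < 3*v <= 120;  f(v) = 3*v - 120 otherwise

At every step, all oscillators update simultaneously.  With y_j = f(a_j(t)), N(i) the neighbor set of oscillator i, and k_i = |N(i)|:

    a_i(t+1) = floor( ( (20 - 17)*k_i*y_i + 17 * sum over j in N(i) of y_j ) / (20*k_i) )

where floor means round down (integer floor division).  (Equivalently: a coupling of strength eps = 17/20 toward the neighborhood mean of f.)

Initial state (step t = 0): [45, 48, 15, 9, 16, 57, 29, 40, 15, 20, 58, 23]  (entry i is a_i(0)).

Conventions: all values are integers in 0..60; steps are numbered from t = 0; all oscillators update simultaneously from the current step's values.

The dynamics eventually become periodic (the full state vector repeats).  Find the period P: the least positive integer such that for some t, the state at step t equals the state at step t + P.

Answer: 14
Key observation: The state at step 28, [10, 10, 16, 16, 10, 10, 16, 16, 10, 10, 16, 16], reappears at step 42 — and no state repeats earlier — so the cycle the system enters has period 14.

Derivation:
t=0: [45, 48, 15, 9, 16, 57, 29, 40, 15, 20, 58, 23]
t=1: [32, 39, 36, 27, 30, 42, 36, 33, 43, 45, 48, 34]
t=2: [20, 12, 18, 21, 17, 13, 15, 24, 19, 11, 15, 22]
t=3: [51, 44, 46, 54, 51, 40, 46, 51, 50, 42, 46, 52]
t=4: [29, 13, 21, 31, 25, 14, 17, 32, 27, 13, 19, 31]
t=5: [36, 42, 45, 34, 36, 43, 45, 35, 36, 43, 45, 35]
t=6: [12, 10, 13, 14, 12, 10, 13, 15, 12, 10, 13, 15]
t=7: [36, 33, 37, 41, 36, 33, 38, 41, 36, 33, 38, 41]
t=8: [12, 16, 9, 6, 12, 15, 9, 5, 12, 15, 9, 5]
t=9: [34, 39, 29, 22, 33, 39, 28, 22, 33, 39, 28, 22]
t=10: [23, 12, 32, 41, 23, 13, 32, 43, 23, 13, 32, 43]
t=11: [37, 37, 22, 20, 39, 37, 24, 19, 39, 37, 24, 19]
t=12: [17, 18, 43, 46, 17, 16, 42, 44, 17, 16, 42, 44]
t=13: [44, 41, 19, 20, 42, 40, 16, 20, 42, 40, 16, 20]
t=14: [17, 15, 42, 49, 17, 12, 42, 45, 17, 12, 42, 45]
t=15: [44, 34, 18, 22, 40, 34, 14, 23, 40, 34, 14, 23]
t=16: [17, 24, 41, 43, 17, 19, 41, 38, 17, 19, 41, 38]
t=17: [41, 42, 13, 15, 42, 42, 15, 15, 42, 42, 15, 15]
t=18: [13, 12, 35, 34, 13, 14, 35, 36, 13, 14, 35, 36]
t=19: [33, 34, 20, 19, 33, 34, 20, 19, 33, 34, 20, 19]
t=20: [28, 27, 50, 49, 28, 27, 50, 49, 28, 27, 50, 49]
t=21: [34, 36, 31, 29, 34, 36, 31, 29, 34, 36, 31, 29]
t=22: [19, 16, 25, 28, 19, 16, 25, 28, 19, 16, 25, 28]
t=23: [50, 49, 43, 42, 50, 49, 43, 42, 50, 49, 43, 42]
t=24: [24, 23, 12, 11, 24, 23, 12, 11, 24, 23, 12, 11]
t=25: [45, 47, 38, 36, 45, 47, 38, 36, 45, 47, 38, 36]
t=26: [15, 16, 10, 11, 15, 16, 10, 11, 15, 16, 10, 11]
t=27: [43, 43, 34, 34, 43, 43, 34, 34, 43, 43, 34, 34]
t=28: [10, 10, 16, 16, 10, 10, 16, 16, 10, 10, 16, 16]
t=29: [33, 33, 44, 44, 33, 33, 44, 44, 33, 33, 44, 44]
t=30: [19, 19, 13, 13, 19, 19, 13, 13, 19, 19, 13, 13]
t=31: [53, 53, 42, 42, 53, 53, 42, 42, 53, 53, 42, 42]
t=32: [31, 31, 13, 13, 31, 31, 13, 13, 31, 31, 13, 13]
t=33: [29, 29, 36, 36, 29, 29, 36, 36, 29, 29, 36, 36]
t=34: [28, 28, 16, 16, 28, 28, 16, 16, 28, 28, 16, 16]
t=35: [38, 38, 45, 45, 38, 38, 45, 45, 38, 38, 45, 45]
t=36: [7, 7, 13, 13, 7, 7, 13, 13, 7, 7, 13, 13]
t=37: [24, 24, 35, 35, 24, 24, 35, 35, 24, 24, 35, 35]
t=38: [40, 40, 22, 22, 40, 40, 22, 22, 40, 40, 22, 22]
t=39: [11, 11, 42, 42, 11, 11, 42, 42, 11, 11, 42, 42]
t=40: [27, 27, 11, 11, 27, 27, 11, 11, 27, 27, 11, 11]
t=41: [37, 37, 34, 34, 37, 37, 34, 34, 37, 37, 34, 34]
t=42: [10, 10, 16, 16, 10, 10, 16, 16, 10, 10, 16, 16]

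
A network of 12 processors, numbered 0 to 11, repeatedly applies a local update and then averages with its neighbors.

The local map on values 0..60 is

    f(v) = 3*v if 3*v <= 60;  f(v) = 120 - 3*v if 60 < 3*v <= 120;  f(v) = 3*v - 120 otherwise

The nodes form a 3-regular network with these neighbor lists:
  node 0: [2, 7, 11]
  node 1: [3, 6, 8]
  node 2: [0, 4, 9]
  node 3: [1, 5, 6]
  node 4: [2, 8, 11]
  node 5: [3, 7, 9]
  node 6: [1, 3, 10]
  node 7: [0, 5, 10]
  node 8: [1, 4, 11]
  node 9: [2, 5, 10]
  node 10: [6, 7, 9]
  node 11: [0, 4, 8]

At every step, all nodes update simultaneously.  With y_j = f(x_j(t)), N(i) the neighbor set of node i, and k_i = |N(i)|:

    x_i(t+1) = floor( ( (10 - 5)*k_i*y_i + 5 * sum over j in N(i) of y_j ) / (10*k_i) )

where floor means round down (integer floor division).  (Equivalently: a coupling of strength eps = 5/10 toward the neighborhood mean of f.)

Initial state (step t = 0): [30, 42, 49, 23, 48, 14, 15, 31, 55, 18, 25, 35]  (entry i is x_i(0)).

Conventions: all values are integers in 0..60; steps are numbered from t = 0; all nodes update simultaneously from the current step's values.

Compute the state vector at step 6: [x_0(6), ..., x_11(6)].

Answer: [41, 15, 42, 19, 48, 36, 19, 38, 42, 45, 36, 49]

Derivation:
t=0: [30, 42, 49, 23, 48, 14, 15, 31, 55, 18, 25, 35]
t=1: [26, 26, 31, 41, 26, 43, 39, 33, 30, 46, 43, 24]
t=2: [37, 27, 30, 10, 38, 11, 10, 20, 37, 16, 11, 43]
t=3: [21, 31, 25, 32, 11, 39, 32, 42, 13, 40, 39, 8]
t=4: [41, 28, 37, 21, 34, 6, 21, 13, 33, 8, 6, 33]
t=5: [13, 40, 12, 47, 17, 29, 47, 26, 23, 19, 29, 17]
t=6: [41, 15, 42, 19, 48, 36, 19, 38, 42, 45, 36, 49]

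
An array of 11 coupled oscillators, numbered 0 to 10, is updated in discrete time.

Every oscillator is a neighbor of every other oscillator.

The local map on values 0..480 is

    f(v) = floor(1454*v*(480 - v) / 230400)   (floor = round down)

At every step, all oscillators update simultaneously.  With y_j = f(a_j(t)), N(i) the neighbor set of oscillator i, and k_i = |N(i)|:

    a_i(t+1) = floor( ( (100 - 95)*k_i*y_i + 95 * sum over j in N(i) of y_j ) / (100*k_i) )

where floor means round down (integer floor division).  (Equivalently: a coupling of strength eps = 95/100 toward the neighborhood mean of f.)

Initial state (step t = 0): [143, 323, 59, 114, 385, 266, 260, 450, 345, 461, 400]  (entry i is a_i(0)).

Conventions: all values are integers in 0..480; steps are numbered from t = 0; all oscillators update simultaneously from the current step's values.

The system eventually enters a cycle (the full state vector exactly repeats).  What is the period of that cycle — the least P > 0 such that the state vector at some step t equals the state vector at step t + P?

Simulating step by step:
t=0: [143, 323, 59, 114, 385, 266, 260, 450, 345, 461, 400]
t=1: [235, 235, 242, 237, 239, 233, 233, 245, 236, 246, 240]
t=2: [363, 363, 363, 363, 363, 363, 363, 363, 363, 363, 363]
t=3: [268, 268, 268, 268, 268, 268, 268, 268, 268, 268, 268]
t=4: [358, 358, 358, 358, 358, 358, 358, 358, 358, 358, 358]
t=5: [275, 275, 275, 275, 275, 275, 275, 275, 275, 275, 275]
t=6: [355, 355, 355, 355, 355, 355, 355, 355, 355, 355, 355]
t=7: [280, 280, 280, 280, 280, 280, 280, 280, 280, 280, 280]
t=8: [353, 353, 353, 353, 353, 353, 353, 353, 353, 353, 353]
t=9: [282, 282, 282, 282, 282, 282, 282, 282, 282, 282, 282]
t=10: [352, 352, 352, 352, 352, 352, 352, 352, 352, 352, 352]
t=11: [284, 284, 284, 284, 284, 284, 284, 284, 284, 284, 284]
t=12: [351, 351, 351, 351, 351, 351, 351, 351, 351, 351, 351]
t=13: [285, 285, 285, 285, 285, 285, 285, 285, 285, 285, 285]
t=14: [350, 350, 350, 350, 350, 350, 350, 350, 350, 350, 350]
t=15: [287, 287, 287, 287, 287, 287, 287, 287, 287, 287, 287]
t=16: [349, 349, 349, 349, 349, 349, 349, 349, 349, 349, 349]
t=17: [288, 288, 288, 288, 288, 288, 288, 288, 288, 288, 288]
t=18: [348, 348, 348, 348, 348, 348, 348, 348, 348, 348, 348]
t=19: [289, 289, 289, 289, 289, 289, 289, 289, 289, 289, 289]
t=20: [348, 348, 348, 348, 348, 348, 348, 348, 348, 348, 348]

Answer: 2
Key observation: The state at step 18, [348, 348, 348, 348, 348, 348, 348, 348, 348, 348, 348], reappears at step 20 — and no state repeats earlier — so the cycle the system enters has period 2.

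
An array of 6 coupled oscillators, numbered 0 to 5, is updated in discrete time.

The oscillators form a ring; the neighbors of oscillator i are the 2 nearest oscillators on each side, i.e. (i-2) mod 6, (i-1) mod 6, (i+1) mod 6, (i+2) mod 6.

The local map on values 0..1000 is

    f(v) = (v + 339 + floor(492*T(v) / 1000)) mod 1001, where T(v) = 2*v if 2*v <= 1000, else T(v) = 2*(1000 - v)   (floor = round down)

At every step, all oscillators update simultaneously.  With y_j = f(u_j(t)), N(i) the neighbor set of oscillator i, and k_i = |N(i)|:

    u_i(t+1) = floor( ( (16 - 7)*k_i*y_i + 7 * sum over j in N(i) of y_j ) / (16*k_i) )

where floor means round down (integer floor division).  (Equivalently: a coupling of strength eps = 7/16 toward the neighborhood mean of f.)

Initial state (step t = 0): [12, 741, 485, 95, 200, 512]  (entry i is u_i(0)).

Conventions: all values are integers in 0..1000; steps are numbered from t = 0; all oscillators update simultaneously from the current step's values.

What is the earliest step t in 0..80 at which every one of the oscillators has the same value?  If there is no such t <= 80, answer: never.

Answer: 6
Key observation: Synchronization is absorbing here: once all oscillators are equal they stay equal, and step 6 is the first all-equal step.

Derivation:
t=0: [12, 741, 485, 95, 200, 512]  (not all equal)
t=1: [389, 353, 382, 482, 579, 399]  (not all equal)
t=2: [126, 89, 137, 230, 254, 157]  (not all equal)
t=3: [616, 578, 642, 733, 762, 665]  (not all equal)
t=4: [331, 331, 332, 332, 333, 332]  (not all equal)
t=5: [995, 995, 996, 997, 997, 996]  (not all equal)
t=6: [337, 337, 337, 337, 337, 337]  (all equal)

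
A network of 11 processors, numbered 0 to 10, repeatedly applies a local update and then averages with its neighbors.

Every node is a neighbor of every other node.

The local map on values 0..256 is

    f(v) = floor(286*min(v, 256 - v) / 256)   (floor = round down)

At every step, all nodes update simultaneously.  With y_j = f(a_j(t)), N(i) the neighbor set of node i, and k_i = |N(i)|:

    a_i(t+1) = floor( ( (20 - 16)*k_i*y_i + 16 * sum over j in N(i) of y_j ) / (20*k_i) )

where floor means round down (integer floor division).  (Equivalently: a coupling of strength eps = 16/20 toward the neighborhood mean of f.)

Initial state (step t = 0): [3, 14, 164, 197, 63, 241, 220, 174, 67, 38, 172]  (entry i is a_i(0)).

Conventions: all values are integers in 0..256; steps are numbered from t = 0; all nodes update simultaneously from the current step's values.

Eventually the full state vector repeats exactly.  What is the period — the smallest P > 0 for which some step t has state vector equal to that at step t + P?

Answer: 6
Key observation: The state at step 12, [140, 140, 140, 140, 140, 140, 140, 140, 140, 140, 140], reappears at step 18 — and no state repeats earlier — so the cycle the system enters has period 6.

Derivation:
t=0: [3, 14, 164, 197, 63, 241, 220, 174, 67, 38, 172]
t=1: [49, 50, 61, 56, 57, 50, 53, 59, 57, 53, 60]
t=2: [60, 60, 61, 61, 61, 60, 60, 61, 61, 60, 61]
t=3: [67, 67, 67, 67, 67, 67, 67, 67, 67, 67, 67]
t=4: [74, 74, 74, 74, 74, 74, 74, 74, 74, 74, 74]
t=5: [82, 82, 82, 82, 82, 82, 82, 82, 82, 82, 82]
t=6: [91, 91, 91, 91, 91, 91, 91, 91, 91, 91, 91]
t=7: [101, 101, 101, 101, 101, 101, 101, 101, 101, 101, 101]
t=8: [112, 112, 112, 112, 112, 112, 112, 112, 112, 112, 112]
t=9: [125, 125, 125, 125, 125, 125, 125, 125, 125, 125, 125]
t=10: [139, 139, 139, 139, 139, 139, 139, 139, 139, 139, 139]
t=11: [130, 130, 130, 130, 130, 130, 130, 130, 130, 130, 130]
t=12: [140, 140, 140, 140, 140, 140, 140, 140, 140, 140, 140]
t=13: [129, 129, 129, 129, 129, 129, 129, 129, 129, 129, 129]
t=14: [141, 141, 141, 141, 141, 141, 141, 141, 141, 141, 141]
t=15: [128, 128, 128, 128, 128, 128, 128, 128, 128, 128, 128]
t=16: [143, 143, 143, 143, 143, 143, 143, 143, 143, 143, 143]
t=17: [126, 126, 126, 126, 126, 126, 126, 126, 126, 126, 126]
t=18: [140, 140, 140, 140, 140, 140, 140, 140, 140, 140, 140]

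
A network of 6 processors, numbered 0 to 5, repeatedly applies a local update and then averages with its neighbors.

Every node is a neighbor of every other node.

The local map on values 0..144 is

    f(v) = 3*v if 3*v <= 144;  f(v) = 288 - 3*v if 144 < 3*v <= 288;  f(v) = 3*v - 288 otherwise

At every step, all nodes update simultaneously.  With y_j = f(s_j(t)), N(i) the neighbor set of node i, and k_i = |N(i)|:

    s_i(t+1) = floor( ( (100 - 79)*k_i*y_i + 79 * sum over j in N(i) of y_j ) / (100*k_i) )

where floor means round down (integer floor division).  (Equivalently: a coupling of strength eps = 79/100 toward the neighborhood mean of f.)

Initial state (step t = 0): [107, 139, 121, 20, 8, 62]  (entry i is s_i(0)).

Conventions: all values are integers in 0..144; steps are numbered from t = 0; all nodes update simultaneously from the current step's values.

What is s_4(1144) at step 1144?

Answer: s_4(1144) = 50
Key observation: The state at step 7, [90, 91, 90, 90, 90, 91], reappears at step 12: the system is in a cycle of period 5 from step 7 on.  Therefore the state at step 1144 equals the state at step 7 + ((1144 - 7) mod 5) = 9, which is [50, 49, 50, 50, 50, 49].

Derivation:
t=0: [107, 139, 121, 20, 8, 62]
t=1: [68, 73, 70, 69, 68, 72]
t=2: [78, 77, 78, 78, 78, 77]
t=3: [54, 55, 54, 54, 54, 55]
t=4: [125, 124, 125, 125, 125, 124]
t=5: [86, 85, 86, 86, 86, 85]
t=6: [30, 31, 30, 30, 30, 31]
t=7: [90, 91, 90, 90, 90, 91]
t=8: [17, 16, 17, 17, 17, 16]
t=9: [50, 49, 50, 50, 50, 49]
t=10: [138, 139, 138, 138, 138, 139]
t=11: [126, 127, 126, 126, 126, 127]
t=12: [90, 91, 90, 90, 90, 91]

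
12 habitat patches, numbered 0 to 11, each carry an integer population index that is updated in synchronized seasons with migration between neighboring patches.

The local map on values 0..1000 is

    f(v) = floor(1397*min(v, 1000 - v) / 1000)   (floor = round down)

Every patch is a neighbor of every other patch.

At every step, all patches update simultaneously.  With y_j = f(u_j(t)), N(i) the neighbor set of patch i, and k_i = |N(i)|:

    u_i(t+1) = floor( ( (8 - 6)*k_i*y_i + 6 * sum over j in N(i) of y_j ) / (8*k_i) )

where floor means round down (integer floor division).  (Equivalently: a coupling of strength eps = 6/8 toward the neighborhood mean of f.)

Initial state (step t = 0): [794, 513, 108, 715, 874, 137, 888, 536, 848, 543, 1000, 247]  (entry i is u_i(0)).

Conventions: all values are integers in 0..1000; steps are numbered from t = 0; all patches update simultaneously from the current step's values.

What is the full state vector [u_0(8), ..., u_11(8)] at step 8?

Answer: [500, 500, 500, 500, 500, 500, 500, 500, 500, 500, 500, 500]

Derivation:
t=0: [794, 513, 108, 715, 874, 137, 888, 536, 848, 543, 1000, 247]
t=1: [316, 388, 291, 336, 296, 299, 292, 382, 303, 380, 264, 327]
t=2: [448, 467, 442, 453, 443, 444, 442, 465, 445, 464, 435, 451]
t=3: [627, 632, 626, 628, 626, 626, 626, 631, 626, 631, 624, 628]
t=4: [520, 518, 520, 519, 520, 520, 520, 518, 520, 518, 520, 519]
t=5: [670, 671, 670, 670, 670, 670, 670, 671, 670, 671, 670, 670]
t=6: [460, 460, 460, 460, 460, 460, 460, 460, 460, 460, 460, 460]
t=7: [642, 642, 642, 642, 642, 642, 642, 642, 642, 642, 642, 642]
t=8: [500, 500, 500, 500, 500, 500, 500, 500, 500, 500, 500, 500]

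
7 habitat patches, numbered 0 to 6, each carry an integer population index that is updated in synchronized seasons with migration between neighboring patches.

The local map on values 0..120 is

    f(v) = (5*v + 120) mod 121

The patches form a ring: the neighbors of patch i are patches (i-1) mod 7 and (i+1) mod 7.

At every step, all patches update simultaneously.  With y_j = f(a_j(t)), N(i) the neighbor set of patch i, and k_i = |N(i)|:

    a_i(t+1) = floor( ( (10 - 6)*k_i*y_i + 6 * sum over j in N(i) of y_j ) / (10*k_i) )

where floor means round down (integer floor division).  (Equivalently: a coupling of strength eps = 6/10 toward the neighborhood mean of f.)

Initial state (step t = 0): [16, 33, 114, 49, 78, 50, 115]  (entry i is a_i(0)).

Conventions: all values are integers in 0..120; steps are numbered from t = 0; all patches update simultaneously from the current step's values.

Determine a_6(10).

Simulating step by step:
t=0: [16, 33, 114, 49, 78, 50, 115]
t=1: [71, 66, 47, 34, 13, 37, 61]
t=2: [89, 102, 85, 72, 58, 63, 77]
t=3: [46, 52, 67, 79, 75, 49, 54]
t=4: [56, 66, 51, 43, 14, 12, 43]
t=5: [68, 49, 58, 61, 73, 72, 66]
t=6: [65, 44, 38, 39, 54, 73, 99]
t=7: [65, 84, 78, 57, 33, 11, 28]
t=8: [55, 54, 39, 37, 46, 39, 48]
t=9: [56, 42, 56, 79, 84, 97, 78]
t=10: [49, 57, 50, 40, 31, 24, 21]

Answer: a_6(10) = 21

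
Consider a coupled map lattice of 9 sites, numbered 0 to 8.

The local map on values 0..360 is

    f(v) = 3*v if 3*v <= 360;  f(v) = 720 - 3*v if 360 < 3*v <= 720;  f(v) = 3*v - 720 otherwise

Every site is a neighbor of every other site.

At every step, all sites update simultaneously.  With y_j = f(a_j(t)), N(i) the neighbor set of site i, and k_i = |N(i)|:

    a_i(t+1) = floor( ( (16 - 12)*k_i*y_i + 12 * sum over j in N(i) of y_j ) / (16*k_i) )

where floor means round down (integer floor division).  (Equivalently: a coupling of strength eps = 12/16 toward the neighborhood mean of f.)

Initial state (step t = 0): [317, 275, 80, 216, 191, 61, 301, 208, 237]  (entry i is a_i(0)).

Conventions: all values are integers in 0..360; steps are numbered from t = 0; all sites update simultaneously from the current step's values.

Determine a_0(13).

Simulating step by step:
t=0: [317, 275, 80, 216, 191, 61, 301, 208, 237]
t=1: [154, 135, 156, 129, 141, 147, 147, 133, 120]
t=2: [292, 301, 291, 304, 298, 296, 296, 302, 308]
t=3: [172, 177, 172, 178, 175, 174, 174, 177, 180]
t=4: [195, 192, 195, 192, 193, 194, 194, 192, 191]
t=5: [139, 141, 139, 141, 140, 140, 140, 141, 141]
t=6: [299, 298, 299, 298, 299, 299, 299, 298, 298]
t=7: [175, 175, 175, 175, 175, 175, 175, 175, 175]
t=8: [195, 195, 195, 195, 195, 195, 195, 195, 195]
t=9: [135, 135, 135, 135, 135, 135, 135, 135, 135]
t=10: [315, 315, 315, 315, 315, 315, 315, 315, 315]
t=11: [225, 225, 225, 225, 225, 225, 225, 225, 225]
t=12: [45, 45, 45, 45, 45, 45, 45, 45, 45]
t=13: [135, 135, 135, 135, 135, 135, 135, 135, 135]

Answer: a_0(13) = 135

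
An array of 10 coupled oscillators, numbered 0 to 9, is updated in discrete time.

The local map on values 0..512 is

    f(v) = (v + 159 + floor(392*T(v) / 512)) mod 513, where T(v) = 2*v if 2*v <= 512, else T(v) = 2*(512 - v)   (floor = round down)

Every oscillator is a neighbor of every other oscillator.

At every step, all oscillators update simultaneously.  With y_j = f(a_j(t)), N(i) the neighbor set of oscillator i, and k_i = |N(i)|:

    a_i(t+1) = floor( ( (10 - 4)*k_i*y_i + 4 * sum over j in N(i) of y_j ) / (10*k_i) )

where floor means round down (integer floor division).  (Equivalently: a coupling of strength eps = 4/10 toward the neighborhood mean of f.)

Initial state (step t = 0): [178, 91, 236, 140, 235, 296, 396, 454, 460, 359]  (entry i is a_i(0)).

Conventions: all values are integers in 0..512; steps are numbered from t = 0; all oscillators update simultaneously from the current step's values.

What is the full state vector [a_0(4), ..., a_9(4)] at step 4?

Answer: [247, 220, 171, 234, 164, 213, 132, 369, 363, 163]

Derivation:
t=0: [178, 91, 236, 140, 235, 296, 396, 454, 460, 359]
t=1: [145, 308, 227, 92, 225, 243, 213, 196, 194, 224]
t=2: [98, 238, 213, 308, 210, 235, 193, 169, 166, 209]
t=3: [313, 225, 190, 235, 185, 220, 162, 128, 124, 184]
t=4: [247, 220, 171, 234, 164, 213, 132, 369, 363, 163]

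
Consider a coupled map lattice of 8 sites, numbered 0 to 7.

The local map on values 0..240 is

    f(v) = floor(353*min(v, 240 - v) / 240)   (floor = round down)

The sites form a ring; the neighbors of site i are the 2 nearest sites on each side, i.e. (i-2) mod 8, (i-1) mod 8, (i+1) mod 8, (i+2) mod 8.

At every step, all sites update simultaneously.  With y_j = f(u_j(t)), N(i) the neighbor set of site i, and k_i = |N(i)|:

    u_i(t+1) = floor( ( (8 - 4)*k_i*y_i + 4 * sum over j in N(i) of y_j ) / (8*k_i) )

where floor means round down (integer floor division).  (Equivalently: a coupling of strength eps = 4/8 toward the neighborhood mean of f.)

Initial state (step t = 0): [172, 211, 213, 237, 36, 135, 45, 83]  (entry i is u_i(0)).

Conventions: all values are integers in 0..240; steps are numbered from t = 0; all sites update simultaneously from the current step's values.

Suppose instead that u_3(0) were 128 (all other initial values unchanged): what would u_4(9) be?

Simulating step by step:
t=0: [172, 211, 213, 128, 36, 135, 45, 83]
t=1: [83, 74, 64, 117, 78, 127, 86, 106]
t=2: [121, 121, 111, 146, 126, 153, 132, 142]
t=3: [167, 165, 163, 148, 156, 139, 155, 151]
t=4: [113, 115, 115, 129, 126, 138, 126, 126]
t=5: [167, 167, 167, 163, 164, 158, 164, 165]
t=6: [107, 108, 108, 112, 111, 115, 111, 110]
t=7: [158, 159, 159, 163, 163, 165, 162, 161]
t=8: [118, 118, 117, 114, 113, 112, 114, 115]
t=9: [171, 171, 170, 167, 166, 165, 167, 169]

Answer: u_4(9) = 166
Key observation: This trace re-runs the system from the modified initial state.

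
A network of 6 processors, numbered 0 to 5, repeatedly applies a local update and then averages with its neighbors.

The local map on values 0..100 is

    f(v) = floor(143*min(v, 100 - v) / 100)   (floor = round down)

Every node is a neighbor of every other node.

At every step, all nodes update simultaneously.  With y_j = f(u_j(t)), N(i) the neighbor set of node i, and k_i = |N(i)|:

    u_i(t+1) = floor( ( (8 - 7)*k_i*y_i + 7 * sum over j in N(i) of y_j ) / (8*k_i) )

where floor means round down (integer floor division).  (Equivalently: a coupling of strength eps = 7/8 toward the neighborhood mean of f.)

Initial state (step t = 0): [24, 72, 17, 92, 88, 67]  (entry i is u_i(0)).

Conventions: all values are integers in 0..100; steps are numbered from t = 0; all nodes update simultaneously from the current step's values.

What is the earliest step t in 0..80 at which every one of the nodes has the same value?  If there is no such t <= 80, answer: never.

Answer: 2
Key observation: Synchronization is absorbing here: once all nodes are equal they stay equal, and step 2 is the first all-equal step.

Derivation:
t=0: [24, 72, 17, 92, 88, 67]  (not all equal)
t=1: [28, 28, 29, 29, 29, 27]  (not all equal)
t=2: [40, 40, 40, 40, 40, 40]  (all equal)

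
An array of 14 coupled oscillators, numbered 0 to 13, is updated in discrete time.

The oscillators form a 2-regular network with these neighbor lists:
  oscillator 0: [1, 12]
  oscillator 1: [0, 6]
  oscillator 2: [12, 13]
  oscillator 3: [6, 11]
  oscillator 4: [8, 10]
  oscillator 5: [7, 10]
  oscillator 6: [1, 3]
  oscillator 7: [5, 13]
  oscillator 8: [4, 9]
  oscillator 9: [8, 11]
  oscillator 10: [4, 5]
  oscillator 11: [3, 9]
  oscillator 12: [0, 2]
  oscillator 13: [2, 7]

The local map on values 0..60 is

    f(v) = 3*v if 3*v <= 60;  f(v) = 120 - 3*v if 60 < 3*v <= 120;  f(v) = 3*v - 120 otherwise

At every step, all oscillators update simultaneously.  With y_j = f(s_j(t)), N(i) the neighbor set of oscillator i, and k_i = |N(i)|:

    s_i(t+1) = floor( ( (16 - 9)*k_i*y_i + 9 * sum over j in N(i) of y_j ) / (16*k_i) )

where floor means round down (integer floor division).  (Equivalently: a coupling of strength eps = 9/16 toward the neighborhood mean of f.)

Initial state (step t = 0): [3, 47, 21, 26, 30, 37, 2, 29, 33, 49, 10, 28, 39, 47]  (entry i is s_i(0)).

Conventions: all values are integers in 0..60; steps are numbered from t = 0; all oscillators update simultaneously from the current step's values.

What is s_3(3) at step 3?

Answer: s_3(3) = 24

Derivation:
t=0: [3, 47, 21, 26, 30, 37, 2, 29, 33, 49, 10, 28, 39, 47]
t=1: [10, 13, 31, 30, 27, 21, 20, 22, 25, 27, 24, 35, 19, 34]
t=2: [40, 42, 32, 34, 43, 53, 45, 44, 41, 33, 48, 25, 40, 30]
t=3: [1, 6, 18, 24, 11, 27, 13, 24, 9, 22, 24, 30, 6, 23]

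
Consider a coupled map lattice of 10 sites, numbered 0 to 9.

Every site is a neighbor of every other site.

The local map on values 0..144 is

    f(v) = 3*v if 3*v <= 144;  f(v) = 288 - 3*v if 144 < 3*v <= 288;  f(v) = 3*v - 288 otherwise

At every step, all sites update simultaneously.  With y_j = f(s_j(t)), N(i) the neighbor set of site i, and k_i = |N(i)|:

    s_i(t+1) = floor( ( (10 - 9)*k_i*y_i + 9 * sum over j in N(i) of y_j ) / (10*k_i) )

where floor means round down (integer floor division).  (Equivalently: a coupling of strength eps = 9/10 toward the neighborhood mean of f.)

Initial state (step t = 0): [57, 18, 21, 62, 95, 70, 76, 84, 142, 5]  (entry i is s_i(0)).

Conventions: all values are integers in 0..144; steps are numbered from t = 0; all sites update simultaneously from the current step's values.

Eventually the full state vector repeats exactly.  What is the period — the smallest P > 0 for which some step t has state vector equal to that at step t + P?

Simulating step by step:
t=0: [57, 18, 21, 62, 95, 70, 76, 84, 142, 5]
t=1: [66, 66, 66, 66, 66, 66, 66, 66, 66, 66]
t=2: [90, 90, 90, 90, 90, 90, 90, 90, 90, 90]
t=3: [18, 18, 18, 18, 18, 18, 18, 18, 18, 18]
t=4: [54, 54, 54, 54, 54, 54, 54, 54, 54, 54]
t=5: [126, 126, 126, 126, 126, 126, 126, 126, 126, 126]
t=6: [90, 90, 90, 90, 90, 90, 90, 90, 90, 90]

Answer: 4
Key observation: The state at step 2, [90, 90, 90, 90, 90, 90, 90, 90, 90, 90], reappears at step 6 — and no state repeats earlier — so the cycle the system enters has period 4.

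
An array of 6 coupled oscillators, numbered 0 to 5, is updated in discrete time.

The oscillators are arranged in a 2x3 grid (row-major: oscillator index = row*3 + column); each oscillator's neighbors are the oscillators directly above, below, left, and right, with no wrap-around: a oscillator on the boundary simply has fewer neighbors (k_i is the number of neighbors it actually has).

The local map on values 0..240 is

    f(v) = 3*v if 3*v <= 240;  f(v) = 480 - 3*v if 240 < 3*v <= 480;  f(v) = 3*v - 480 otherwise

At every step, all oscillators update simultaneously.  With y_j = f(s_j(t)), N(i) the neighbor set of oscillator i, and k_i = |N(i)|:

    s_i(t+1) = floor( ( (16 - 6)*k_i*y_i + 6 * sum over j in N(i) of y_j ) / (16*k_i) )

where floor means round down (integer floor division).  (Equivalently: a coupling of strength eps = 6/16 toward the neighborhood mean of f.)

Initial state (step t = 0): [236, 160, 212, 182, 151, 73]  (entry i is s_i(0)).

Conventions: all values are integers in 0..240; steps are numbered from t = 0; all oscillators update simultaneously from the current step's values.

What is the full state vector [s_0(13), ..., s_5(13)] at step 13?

Answer: [163, 141, 94, 68, 57, 90]

Derivation:
t=0: [236, 160, 212, 182, 151, 73]
t=1: [154, 51, 138, 89, 52, 171]
t=2: [79, 125, 76, 165, 147, 62]
t=3: [170, 128, 197, 61, 62, 166]
t=4: [71, 100, 90, 154, 153, 66]
t=5: [170, 168, 202, 55, 62, 167]
t=6: [54, 57, 87, 143, 142, 71]
t=7: [142, 161, 208, 72, 88, 184]
t=8: [74, 53, 104, 185, 171, 112]
t=9: [182, 152, 161, 94, 67, 127]
t=10: [82, 48, 24, 173, 165, 100]
t=11: [180, 130, 105, 71, 54, 128]
t=12: [94, 104, 138, 174, 151, 121]
t=13: [163, 141, 94, 68, 57, 90]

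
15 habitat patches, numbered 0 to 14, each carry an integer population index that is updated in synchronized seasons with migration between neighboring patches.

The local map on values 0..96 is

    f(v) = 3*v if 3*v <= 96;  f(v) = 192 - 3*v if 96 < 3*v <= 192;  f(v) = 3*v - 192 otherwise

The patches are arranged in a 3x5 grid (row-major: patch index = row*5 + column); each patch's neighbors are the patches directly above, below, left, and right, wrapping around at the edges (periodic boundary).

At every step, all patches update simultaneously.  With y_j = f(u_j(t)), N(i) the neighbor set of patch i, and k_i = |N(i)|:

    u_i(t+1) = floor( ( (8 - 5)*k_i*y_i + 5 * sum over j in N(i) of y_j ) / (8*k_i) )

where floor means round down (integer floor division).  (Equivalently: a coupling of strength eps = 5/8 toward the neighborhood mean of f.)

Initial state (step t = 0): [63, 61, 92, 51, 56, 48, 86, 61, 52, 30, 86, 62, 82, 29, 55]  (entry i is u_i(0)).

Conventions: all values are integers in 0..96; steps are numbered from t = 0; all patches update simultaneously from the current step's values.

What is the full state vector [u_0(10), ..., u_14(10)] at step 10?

Simulating step by step:
t=0: [63, 61, 92, 51, 56, 48, 86, 61, 52, 30, 86, 62, 82, 29, 55]
t=1: [24, 28, 48, 50, 33, 53, 36, 40, 48, 54, 37, 32, 49, 57, 51]
t=2: [72, 78, 55, 48, 63, 54, 76, 62, 43, 44, 67, 81, 53, 35, 49]
t=3: [22, 37, 30, 46, 28, 31, 33, 27, 55, 44, 26, 37, 39, 62, 41]
t=4: [77, 81, 79, 52, 70, 81, 87, 74, 41, 65, 77, 81, 68, 37, 61]
t=5: [39, 51, 37, 46, 20, 42, 54, 41, 49, 24, 38, 45, 36, 50, 25]
t=6: [66, 52, 68, 55, 65, 64, 47, 63, 53, 65, 71, 57, 70, 56, 67]
t=7: [11, 27, 17, 21, 8, 12, 28, 18, 21, 8, 13, 27, 16, 22, 11]
t=8: [40, 69, 57, 55, 32, 41, 70, 58, 55, 33, 43, 69, 57, 57, 36]
t=9: [64, 25, 20, 35, 79, 64, 25, 20, 34, 78, 61, 23, 19, 32, 74]
t=10: [20, 60, 66, 78, 41, 19, 60, 66, 78, 41, 18, 59, 65, 77, 41]

Answer: [20, 60, 66, 78, 41, 19, 60, 66, 78, 41, 18, 59, 65, 77, 41]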